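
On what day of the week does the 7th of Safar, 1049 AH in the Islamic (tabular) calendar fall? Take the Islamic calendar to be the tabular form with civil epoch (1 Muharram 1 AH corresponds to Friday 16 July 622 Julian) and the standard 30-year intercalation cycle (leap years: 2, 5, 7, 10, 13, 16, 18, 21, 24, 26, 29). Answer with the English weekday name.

Equivalently 9 June 1639 Gregorian, JDN 2319852.
Since JDN mod 7 = 3 (0 = Monday), the day is Thursday.

Thursday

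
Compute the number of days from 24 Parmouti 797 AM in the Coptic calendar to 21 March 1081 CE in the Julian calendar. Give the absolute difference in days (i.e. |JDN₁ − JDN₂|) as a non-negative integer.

First date → JDN 2116002; second date → JDN 2115973.
The interval is |2116002 − 2115973| = 29 days.

29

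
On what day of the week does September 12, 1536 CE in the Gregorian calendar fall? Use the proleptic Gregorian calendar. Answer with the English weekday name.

Saturday

2282327 ≡ 5 (mod 7); counting from Monday = 0 gives Saturday.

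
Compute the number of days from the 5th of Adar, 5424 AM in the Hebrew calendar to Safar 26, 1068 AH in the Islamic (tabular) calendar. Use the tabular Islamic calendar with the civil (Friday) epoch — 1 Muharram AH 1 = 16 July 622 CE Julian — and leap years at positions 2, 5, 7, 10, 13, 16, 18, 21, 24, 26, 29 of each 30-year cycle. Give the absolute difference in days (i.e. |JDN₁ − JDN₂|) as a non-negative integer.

2281

First date → JDN 2328885; second date → JDN 2326604.
The interval is |2328885 − 2326604| = 2281 days.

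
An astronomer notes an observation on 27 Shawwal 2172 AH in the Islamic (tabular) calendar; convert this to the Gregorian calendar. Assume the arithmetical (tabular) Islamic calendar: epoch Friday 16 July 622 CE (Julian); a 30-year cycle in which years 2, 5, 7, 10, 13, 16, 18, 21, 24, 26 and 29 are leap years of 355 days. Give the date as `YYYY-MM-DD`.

2729-09-13

Julian Day Number of the source date = 2718062.
Converting JDN 2718062 to the Gregorian calendar gives 13 September 2729 CE.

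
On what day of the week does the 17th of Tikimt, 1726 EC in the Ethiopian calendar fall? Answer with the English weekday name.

Sunday

This is JDN 2354323 (25 October 1733 Gregorian).
Since JDN mod 7 = 6 (0 = Monday), the day is Sunday.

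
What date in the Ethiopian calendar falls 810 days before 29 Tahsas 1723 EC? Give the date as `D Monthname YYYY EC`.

9 Tikimt 1721 EC

Counting 810 days back from JDN 2353299 reaches JDN 2352489, which is 9 Tikimt 1721 EC.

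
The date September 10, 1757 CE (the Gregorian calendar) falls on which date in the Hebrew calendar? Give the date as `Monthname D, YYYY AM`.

Elul 25, 5517 AM

Both dates share Julian Day Number 2363044; in the Hebrew calendar that is 25 Elul 5517 AM.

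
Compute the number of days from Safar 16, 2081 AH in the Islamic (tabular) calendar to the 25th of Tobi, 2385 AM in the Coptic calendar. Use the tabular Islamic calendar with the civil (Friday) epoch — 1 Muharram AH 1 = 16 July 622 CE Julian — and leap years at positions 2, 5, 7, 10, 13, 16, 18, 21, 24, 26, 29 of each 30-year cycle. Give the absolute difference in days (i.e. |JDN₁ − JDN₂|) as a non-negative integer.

10362

JDN of the first date = 2685568.
JDN of the second date = 2695930.
|2695930 − 2685568| = 10362.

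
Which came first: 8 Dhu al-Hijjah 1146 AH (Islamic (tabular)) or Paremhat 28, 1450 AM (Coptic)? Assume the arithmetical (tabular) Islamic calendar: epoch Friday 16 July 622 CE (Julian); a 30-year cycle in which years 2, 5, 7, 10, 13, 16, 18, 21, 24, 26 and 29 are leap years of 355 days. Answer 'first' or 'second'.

second

The two dates have Julian Day Numbers 2354522 and 2354484 respectively.
Since 2354484 < 2354522, the second date comes first.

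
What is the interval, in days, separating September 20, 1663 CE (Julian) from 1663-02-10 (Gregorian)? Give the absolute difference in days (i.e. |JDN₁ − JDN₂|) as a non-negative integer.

First date → JDN 2328731; second date → JDN 2328499.
The interval is |2328731 − 2328499| = 232 days.

232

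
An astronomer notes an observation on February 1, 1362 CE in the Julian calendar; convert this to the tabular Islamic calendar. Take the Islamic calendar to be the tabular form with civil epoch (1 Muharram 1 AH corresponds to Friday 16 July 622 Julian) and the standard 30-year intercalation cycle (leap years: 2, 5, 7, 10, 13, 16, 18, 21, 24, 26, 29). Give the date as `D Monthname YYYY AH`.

5 Rabi' al-Thani 763 AH

The source date corresponds to 9 February 1362 in the proleptic Gregorian calendar (JDN 2218560).
That day falls on 5 Rabi' al-Thani 763 AH in the tabular Islamic calendar.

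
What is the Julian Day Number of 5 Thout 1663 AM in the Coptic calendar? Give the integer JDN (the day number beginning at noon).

Equivalently 15 September 1946 (Gregorian).
JDN 2299161 is 15 October 1582 CE (Gregorian); the target day is +132918 days from there, so JDN = 2432079.

2432079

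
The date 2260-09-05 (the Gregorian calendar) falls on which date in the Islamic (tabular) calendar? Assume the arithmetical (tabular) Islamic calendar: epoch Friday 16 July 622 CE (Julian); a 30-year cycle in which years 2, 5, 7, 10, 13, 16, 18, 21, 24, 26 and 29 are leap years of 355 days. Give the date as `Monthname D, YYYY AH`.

Jumada al-Awwal 28, 1689 AH

Both dates share Julian Day Number 2546756; in the tabular Islamic calendar that is 28 Jumada al-Awwal 1689 AH.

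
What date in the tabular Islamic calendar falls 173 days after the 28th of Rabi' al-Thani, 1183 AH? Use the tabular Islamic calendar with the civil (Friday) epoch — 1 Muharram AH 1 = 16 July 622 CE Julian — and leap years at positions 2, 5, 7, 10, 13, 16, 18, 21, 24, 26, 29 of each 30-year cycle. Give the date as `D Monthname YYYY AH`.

JDN of the 28th of Rabi' al-Thani, 1183 AH = 2367417.
2367417 + 173 = 2367590.
JDN 2367590 in the tabular Islamic calendar is 24 Shawwal 1183 AH.

24 Shawwal 1183 AH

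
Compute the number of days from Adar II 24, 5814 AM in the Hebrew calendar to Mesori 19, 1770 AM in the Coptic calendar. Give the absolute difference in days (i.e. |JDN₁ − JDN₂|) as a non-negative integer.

First date → JDN 2471361; second date → JDN 2471505.
The interval is |2471361 − 2471505| = 144 days.

144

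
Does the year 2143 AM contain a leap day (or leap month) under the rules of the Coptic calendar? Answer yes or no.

yes

2143 mod 4 = 3; in the Coptic calendar a year is leap when year mod 4 = 3, so it is a leap year.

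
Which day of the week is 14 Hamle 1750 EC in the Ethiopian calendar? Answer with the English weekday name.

Wednesday

Equivalently 19 July 1758 Gregorian, JDN 2363356.
2363356 ≡ 2 (mod 7); counting from Monday = 0 gives Wednesday.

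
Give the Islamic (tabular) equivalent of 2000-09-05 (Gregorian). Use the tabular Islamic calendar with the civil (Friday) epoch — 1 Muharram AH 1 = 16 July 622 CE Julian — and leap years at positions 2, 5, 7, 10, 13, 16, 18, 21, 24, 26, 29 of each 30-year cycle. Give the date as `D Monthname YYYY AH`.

5 Jumada al-Thani 1421 AH

Julian Day Number of the source date = 2451793.
Converting JDN 2451793 to the tabular Islamic calendar gives 5 Jumada al-Thani 1421 AH.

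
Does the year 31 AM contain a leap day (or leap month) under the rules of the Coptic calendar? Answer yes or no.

31 mod 4 = 3; in the Coptic calendar a year is leap when year mod 4 = 3, so it is a leap year.

yes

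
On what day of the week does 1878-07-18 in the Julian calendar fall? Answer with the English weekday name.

This is JDN 2407196 (30 July 1878 Gregorian).
Since JDN mod 7 = 1 (0 = Monday), the day is Tuesday.

Tuesday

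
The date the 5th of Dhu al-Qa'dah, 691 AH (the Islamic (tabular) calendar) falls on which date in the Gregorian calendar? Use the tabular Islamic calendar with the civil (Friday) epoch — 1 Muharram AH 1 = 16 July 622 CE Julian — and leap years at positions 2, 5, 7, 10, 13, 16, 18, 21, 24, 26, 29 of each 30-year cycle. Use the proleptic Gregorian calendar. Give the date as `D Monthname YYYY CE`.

25 October 1292 CE

Julian Day Number of the source date = 2193252.
Converting JDN 2193252 to the Gregorian calendar gives 25 October 1292 CE.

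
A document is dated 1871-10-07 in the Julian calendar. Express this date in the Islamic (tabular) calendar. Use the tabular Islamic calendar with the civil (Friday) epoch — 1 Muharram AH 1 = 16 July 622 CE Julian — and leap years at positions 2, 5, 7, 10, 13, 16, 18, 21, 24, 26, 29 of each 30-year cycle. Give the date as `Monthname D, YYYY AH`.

Julian Day Number of the source date = 2404720.
Converting JDN 2404720 to the tabular Islamic calendar gives 4 Sha'ban 1288 AH.

Sha'ban 4, 1288 AH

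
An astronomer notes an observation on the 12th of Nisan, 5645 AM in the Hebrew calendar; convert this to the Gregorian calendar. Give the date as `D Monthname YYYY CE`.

Julian Day Number of the source date = 2409629.
Converting JDN 2409629 to the Gregorian calendar gives 28 March 1885 CE.

28 March 1885 CE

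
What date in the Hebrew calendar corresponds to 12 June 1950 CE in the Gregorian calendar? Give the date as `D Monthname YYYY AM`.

27 Sivan 5710 AM

Both dates share Julian Day Number 2433445; in the Hebrew calendar that is 27 Sivan 5710 AM.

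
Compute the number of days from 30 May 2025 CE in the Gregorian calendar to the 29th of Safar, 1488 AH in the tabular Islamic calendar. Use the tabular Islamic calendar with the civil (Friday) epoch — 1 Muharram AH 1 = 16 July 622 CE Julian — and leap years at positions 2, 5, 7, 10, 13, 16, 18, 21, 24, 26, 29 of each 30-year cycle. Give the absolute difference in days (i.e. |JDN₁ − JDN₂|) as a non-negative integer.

14615

First date → JDN 2460826; second date → JDN 2475441.
The interval is |2460826 − 2475441| = 14615 days.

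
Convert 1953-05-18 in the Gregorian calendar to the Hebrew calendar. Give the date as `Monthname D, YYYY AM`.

Sivan 4, 5713 AM

Julian Day Number of the source date = 2434516.
Converting JDN 2434516 to the Hebrew calendar gives 4 Sivan 5713 AM.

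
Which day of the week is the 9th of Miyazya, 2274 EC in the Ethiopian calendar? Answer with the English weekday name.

Equivalently 19 April 2282 Gregorian, JDN 2554652.
2554652 ≡ 2 (mod 7); counting from Monday = 0 gives Wednesday.

Wednesday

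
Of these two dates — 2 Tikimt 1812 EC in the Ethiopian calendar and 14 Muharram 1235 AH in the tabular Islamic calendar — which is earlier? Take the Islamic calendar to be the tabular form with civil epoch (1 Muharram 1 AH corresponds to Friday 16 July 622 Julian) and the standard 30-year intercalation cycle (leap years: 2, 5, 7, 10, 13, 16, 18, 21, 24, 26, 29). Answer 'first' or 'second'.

first

Converting both to JDN: 2385720 vs 2385741; the smaller is the first.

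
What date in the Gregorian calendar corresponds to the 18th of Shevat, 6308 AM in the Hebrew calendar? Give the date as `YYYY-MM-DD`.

2548-01-30

Both dates share Julian Day Number 2651727; in the Gregorian calendar that is 30 January 2548 CE.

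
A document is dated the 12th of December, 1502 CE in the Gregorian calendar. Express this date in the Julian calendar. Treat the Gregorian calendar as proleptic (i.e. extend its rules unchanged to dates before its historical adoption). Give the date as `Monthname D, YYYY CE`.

For dates in this range the Gregorian date is 10 days ahead of the Julian.
12 December 1502 Gregorian − 10 days → 2 December 1502 Julian.

December 2, 1502 CE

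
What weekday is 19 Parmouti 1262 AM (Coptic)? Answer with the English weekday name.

Wednesday

In the proleptic Gregorian calendar this is 24 April 1546 (JDN 2285838).
Since JDN mod 7 = 2 (0 = Monday), the day is Wednesday.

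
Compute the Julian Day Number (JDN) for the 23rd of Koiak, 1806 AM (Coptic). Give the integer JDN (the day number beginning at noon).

2484418

In the Gregorian calendar the same day is 1 January 2090.
JDN 2400001 is 17 November 1858 CE (Gregorian), MJD 0; the target day is +84417 days from there, so JDN = 2484418.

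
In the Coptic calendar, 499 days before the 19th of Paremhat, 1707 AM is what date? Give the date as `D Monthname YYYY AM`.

Counting 499 days back from JDN 2448344 reaches JDN 2447845, which is 5 Hathor 1706 AM.

5 Hathor 1706 AM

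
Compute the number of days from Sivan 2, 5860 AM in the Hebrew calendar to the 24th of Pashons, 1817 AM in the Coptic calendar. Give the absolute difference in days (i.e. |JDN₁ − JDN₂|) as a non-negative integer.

First date → JDN 2488229; second date → JDN 2488587.
The interval is |2488229 − 2488587| = 358 days.

358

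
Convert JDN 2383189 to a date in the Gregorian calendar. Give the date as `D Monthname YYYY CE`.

6 November 1812 CE

JDN 2451545 is 1 Jan 2000; 2383189 is −68356 days from there.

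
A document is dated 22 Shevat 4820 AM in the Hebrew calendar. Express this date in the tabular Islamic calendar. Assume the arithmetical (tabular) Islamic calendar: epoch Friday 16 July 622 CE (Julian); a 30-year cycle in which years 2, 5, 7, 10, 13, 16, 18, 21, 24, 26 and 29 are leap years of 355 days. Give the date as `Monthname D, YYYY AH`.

Julian Day Number of the source date = 2108249.
Converting JDN 2108249 to the tabular Islamic calendar gives 20 Dhu al-Hijjah 451 AH.

Dhu al-Hijjah 20, 451 AH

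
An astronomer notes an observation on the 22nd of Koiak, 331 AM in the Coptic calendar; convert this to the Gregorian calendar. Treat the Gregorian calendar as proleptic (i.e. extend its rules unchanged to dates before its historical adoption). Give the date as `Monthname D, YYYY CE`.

Julian Day Number of the source date = 1945673.
Converting JDN 1945673 to the Gregorian calendar gives 21 December 614 CE.

December 21, 614 CE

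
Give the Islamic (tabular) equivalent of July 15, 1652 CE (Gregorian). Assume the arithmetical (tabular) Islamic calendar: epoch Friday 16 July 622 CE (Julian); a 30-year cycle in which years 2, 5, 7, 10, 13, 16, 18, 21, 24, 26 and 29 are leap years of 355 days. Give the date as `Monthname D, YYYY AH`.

Sha'ban 8, 1062 AH

Julian Day Number of the source date = 2324637.
Converting JDN 2324637 to the tabular Islamic calendar gives 8 Sha'ban 1062 AH.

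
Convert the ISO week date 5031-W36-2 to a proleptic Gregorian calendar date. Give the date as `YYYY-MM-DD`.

5031-09-06

ISO week 1 of 5031 is the week containing the first Thursday of 5031.
Week 36, day 2 (Tuesday) lands on 5031-09-06.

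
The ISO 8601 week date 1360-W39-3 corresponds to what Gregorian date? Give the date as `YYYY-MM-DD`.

ISO week 1 of 1360 is the week containing the first Thursday of 1360.
Week 39, day 3 (Wednesday) lands on 1360-09-24.

1360-09-24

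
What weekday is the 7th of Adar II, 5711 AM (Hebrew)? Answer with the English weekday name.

This is JDN 2433721 (15 March 1951 Gregorian).
JDN 2433721 mod 7 = 3, and JDN 0 was a Monday, so this is a Thursday.

Thursday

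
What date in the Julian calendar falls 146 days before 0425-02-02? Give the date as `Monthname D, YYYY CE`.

JDN of 0425-02-02 = 1876322.
1876322 − 146 = 1876176.
JDN 1876176 in the Julian calendar is September 9, 424 CE.

September 9, 424 CE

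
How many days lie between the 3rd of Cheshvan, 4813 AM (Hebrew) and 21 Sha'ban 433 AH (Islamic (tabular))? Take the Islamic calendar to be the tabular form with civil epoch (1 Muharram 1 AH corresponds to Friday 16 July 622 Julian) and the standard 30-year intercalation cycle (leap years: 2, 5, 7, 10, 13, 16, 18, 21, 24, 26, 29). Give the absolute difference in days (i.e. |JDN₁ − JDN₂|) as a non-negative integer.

3821

First date → JDN 2105574; second date → JDN 2101753.
The interval is |2105574 − 2101753| = 3821 days.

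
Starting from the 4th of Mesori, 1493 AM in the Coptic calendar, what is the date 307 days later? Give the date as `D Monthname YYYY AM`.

6 Paoni 1494 AM

Counting 307 days forward from JDN 2370316 reaches JDN 2370623, which is 6 Paoni 1494 AM.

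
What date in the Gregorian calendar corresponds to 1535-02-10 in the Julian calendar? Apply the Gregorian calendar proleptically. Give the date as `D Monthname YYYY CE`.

20 February 1535 CE

At this point the Julian calendar is 10 days behind the Gregorian.
10 February 1535 Julian + 10 days → 20 February 1535 Gregorian.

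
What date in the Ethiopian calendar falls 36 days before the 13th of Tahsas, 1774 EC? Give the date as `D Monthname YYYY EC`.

7 Hidar 1774 EC

The starting date is JDN 2371911; 2371911 − 36 = 2371875.
JDN 2371875 corresponds to 7 Hidar 1774 EC.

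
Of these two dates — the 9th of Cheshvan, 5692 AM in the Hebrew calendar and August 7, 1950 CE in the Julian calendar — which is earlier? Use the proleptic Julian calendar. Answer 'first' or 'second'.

The two dates have Julian Day Numbers 2426635 and 2433514 respectively.
Since 2426635 < 2433514, the first date comes first.

first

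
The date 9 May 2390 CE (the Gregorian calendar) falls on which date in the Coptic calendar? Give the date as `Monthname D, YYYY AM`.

Both dates share Julian Day Number 2594118; in the Coptic calendar that is 28 Parmouti 2106 AM.

Parmouti 28, 2106 AM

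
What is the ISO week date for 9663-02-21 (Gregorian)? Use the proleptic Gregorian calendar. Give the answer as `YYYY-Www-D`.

9663-W08-3

The weekday is Wednesday (ISO weekday 3).
That Wednesday belongs to ISO week 8 of ISO year 9663.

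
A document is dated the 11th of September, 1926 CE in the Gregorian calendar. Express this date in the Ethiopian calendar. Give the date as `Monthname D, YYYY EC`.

Meskerem 1, 1919 EC

Julian Day Number of the source date = 2424770.
Converting JDN 2424770 to the Ethiopian calendar gives 1 Meskerem 1919 EC.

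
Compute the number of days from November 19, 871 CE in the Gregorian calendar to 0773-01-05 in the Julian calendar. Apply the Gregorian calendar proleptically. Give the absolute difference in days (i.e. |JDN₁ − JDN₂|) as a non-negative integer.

36108

First date → JDN 2039509; second date → JDN 2003401.
The interval is |2039509 − 2003401| = 36108 days.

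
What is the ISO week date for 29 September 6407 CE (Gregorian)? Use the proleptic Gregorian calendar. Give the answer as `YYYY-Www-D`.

6407-W39-6

The weekday is Saturday (ISO weekday 6).
That Saturday belongs to ISO week 39 of ISO year 6407.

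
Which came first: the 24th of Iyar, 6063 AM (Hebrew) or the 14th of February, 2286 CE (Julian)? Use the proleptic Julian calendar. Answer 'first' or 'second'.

Converting both to JDN: 2562345 vs 2556064; the smaller is the second.

second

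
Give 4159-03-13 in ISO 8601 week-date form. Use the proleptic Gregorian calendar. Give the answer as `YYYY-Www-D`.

The weekday is Tuesday (ISO weekday 2).
That Tuesday belongs to ISO week 11 of ISO year 4159.

4159-W11-2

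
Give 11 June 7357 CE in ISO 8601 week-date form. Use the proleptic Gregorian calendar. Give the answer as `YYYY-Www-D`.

The weekday is Saturday (ISO weekday 6).
That Saturday belongs to ISO week 23 of ISO year 7357.

7357-W23-6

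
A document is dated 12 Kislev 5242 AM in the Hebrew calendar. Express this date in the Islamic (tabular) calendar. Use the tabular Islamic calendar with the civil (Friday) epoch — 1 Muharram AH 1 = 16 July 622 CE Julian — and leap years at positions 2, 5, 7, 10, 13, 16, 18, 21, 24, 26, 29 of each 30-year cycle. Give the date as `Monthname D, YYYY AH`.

Ramadan 12, 886 AH

The source date corresponds to 13 November 1481 in the proleptic Gregorian calendar (JDN 2262301).
That day falls on 12 Ramadan 886 AH in the tabular Islamic calendar.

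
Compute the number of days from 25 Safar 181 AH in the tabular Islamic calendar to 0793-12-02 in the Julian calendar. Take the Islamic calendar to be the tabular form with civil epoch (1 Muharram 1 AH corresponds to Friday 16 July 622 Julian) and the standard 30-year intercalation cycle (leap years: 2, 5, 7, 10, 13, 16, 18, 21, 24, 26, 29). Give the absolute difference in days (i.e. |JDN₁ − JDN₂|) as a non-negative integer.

1243

JDN of the first date = 2012280.
JDN of the second date = 2011037.
|2011037 − 2012280| = 1243.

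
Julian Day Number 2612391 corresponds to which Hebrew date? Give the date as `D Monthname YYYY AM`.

17 Iyar 6200 AM

The Gregorian equivalent of JDN 2612391 is 19 May 2440.
In the Hebrew calendar that day is 17 Iyar 6200 AM.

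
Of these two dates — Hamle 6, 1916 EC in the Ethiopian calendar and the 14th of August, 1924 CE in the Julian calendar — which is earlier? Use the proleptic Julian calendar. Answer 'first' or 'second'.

The two dates have Julian Day Numbers 2423980 and 2424025 respectively.
Since 2423980 < 2424025, the first date comes first.

first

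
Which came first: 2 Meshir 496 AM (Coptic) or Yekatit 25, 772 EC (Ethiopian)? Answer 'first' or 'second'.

first

The two dates have Julian Day Numbers 2005980 and 2006003 respectively.
Since 2005980 < 2006003, the first date comes first.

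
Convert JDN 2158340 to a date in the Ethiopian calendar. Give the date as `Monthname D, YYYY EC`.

Megabit 23, 1189 EC

JDN 2158340 is 26 March 1197 in the proleptic Gregorian calendar.
In the Ethiopian calendar that day is Megabit 23, 1189 EC.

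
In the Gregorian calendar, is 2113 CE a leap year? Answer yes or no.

no

2113 is not divisible by 4, so it is a common year.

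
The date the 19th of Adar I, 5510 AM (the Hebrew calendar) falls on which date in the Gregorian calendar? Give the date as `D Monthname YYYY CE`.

Both dates share Julian Day Number 2360290; in the Gregorian calendar that is 25 February 1750 CE.

25 February 1750 CE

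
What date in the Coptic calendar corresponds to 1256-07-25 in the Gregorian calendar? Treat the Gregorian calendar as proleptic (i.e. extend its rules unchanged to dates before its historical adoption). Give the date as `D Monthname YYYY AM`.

Julian Day Number of the source date = 2180011.
Converting JDN 2180011 to the Coptic calendar gives 24 Epip 972 AM.

24 Epip 972 AM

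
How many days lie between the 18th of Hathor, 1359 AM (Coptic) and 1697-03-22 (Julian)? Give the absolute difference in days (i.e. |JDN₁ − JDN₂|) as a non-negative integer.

19852

First date → JDN 2321116; second date → JDN 2340968.
The interval is |2321116 − 2340968| = 19852 days.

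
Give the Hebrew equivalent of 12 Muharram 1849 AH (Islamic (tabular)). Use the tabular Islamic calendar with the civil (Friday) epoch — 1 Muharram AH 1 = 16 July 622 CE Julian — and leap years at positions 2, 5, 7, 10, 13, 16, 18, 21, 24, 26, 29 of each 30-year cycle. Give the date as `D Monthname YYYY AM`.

12 Tammuz 6175 AM

Both dates share Julian Day Number 2603321; in the Hebrew calendar that is 12 Tammuz 6175 AM.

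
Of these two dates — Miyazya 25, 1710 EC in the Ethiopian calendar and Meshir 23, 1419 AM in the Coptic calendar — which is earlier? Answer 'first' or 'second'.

First date → JDN 2348667; second date → JDN 2343126.
JDN 2343126 < JDN 2348667, so the second date is earlier.

second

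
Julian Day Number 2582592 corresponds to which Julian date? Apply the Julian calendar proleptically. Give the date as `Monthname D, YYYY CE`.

The Gregorian equivalent of JDN 2582592 is 18 October 2358.
In the Julian calendar that day is October 2, 2358 CE.

October 2, 2358 CE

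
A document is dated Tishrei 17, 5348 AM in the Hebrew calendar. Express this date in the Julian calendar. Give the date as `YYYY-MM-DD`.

Both dates share Julian Day Number 2300991; in the Julian calendar that is 9 October 1587 CE.

1587-10-09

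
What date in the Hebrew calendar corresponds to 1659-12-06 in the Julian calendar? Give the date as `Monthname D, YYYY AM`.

Julian Day Number of the source date = 2327347.
Converting JDN 2327347 to the Hebrew calendar gives 1 Tevet 5420 AM.

Tevet 1, 5420 AM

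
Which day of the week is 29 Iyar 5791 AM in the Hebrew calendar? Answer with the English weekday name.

Thursday

In the Gregorian calendar this is 22 May 2031 (JDN 2463009).
2463009 ≡ 3 (mod 7); counting from Monday = 0 gives Thursday.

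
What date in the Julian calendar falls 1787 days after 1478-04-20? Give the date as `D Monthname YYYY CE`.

The starting date is JDN 2261007; 2261007 + 1787 = 2262794.
JDN 2262794 corresponds to 12 March 1483 CE.

12 March 1483 CE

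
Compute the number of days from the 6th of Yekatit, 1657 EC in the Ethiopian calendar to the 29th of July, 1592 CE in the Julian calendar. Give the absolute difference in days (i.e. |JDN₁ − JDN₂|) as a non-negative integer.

JDN of the first date = 2329230.
JDN of the second date = 2302746.
|2302746 − 2329230| = 26484.

26484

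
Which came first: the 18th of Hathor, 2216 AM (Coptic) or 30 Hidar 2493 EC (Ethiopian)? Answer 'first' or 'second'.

First date → JDN 2634136; second date → JDN 2634513.
JDN 2634136 < JDN 2634513, so the first date is earlier.

first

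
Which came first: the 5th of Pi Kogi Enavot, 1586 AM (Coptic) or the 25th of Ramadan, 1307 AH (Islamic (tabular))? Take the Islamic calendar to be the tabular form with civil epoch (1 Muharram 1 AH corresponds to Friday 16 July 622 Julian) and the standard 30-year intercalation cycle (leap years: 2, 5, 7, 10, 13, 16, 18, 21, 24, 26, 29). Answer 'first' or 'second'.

first

Converting both to JDN: 2404315 vs 2411503; the smaller is the first.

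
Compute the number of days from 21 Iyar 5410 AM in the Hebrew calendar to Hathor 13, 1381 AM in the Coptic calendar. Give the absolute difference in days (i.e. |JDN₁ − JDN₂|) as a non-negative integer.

JDN of the first date = 2323852.
JDN of the second date = 2329147.
|2329147 − 2323852| = 5295.

5295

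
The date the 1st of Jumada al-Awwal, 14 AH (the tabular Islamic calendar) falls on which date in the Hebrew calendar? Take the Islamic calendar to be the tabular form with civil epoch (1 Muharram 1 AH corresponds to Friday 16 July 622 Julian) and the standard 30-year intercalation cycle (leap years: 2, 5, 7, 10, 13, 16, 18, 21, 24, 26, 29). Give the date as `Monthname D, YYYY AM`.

The source date corresponds to 26 June 635 in the proleptic Gregorian calendar (JDN 1953165).
That day falls on 2 Tammuz 4395 AM in the Hebrew calendar.

Tammuz 2, 4395 AM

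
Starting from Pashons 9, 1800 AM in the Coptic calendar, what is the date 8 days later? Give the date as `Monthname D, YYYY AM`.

Counting 8 days forward from JDN 2482363 reaches JDN 2482371, which is Pashons 17, 1800 AM.

Pashons 17, 1800 AM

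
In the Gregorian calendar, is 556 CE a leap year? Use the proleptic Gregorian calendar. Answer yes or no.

yes

556 is divisible by 4 and not by 100, so it is a leap year.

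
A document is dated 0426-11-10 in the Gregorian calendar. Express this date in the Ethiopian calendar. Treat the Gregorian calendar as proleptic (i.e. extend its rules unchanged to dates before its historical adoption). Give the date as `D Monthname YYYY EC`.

Both dates share Julian Day Number 1876967; in the Ethiopian calendar that is 13 Hidar 419 EC.

13 Hidar 419 EC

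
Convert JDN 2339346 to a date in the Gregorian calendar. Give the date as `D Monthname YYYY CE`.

22 October 1692 CE

JDN 2451545 is 1 Jan 2000; 2339346 is −112199 days from there.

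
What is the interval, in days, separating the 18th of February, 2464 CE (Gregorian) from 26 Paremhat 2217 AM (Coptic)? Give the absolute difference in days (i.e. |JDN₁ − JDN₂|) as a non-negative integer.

First date → JDN 2621066; second date → JDN 2634629.
The interval is |2621066 − 2634629| = 13563 days.

13563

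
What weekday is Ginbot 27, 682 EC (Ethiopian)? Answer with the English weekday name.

Sunday

In the proleptic Gregorian calendar this is 25 May 690 (JDN 1973222).
1973222 ≡ 6 (mod 7); counting from Monday = 0 gives Sunday.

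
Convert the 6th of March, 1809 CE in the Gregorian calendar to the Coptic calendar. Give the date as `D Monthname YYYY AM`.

Both dates share Julian Day Number 2381848; in the Coptic calendar that is 28 Meshir 1525 AM.

28 Meshir 1525 AM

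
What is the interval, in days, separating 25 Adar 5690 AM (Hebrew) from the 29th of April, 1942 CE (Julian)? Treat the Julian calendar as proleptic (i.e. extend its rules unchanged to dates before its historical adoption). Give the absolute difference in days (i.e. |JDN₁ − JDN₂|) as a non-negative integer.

JDN of the first date = 2426061.
JDN of the second date = 2430492.
|2430492 − 2426061| = 4431.

4431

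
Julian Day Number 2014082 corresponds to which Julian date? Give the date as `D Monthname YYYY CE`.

4 April 802 CE

The proleptic Gregorian equivalent of JDN 2014082 is 8 April 802.
In the Julian calendar that day is 4 April 802 CE.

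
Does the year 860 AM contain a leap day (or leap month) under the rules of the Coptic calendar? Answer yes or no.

no

860 mod 4 = 0; in the Coptic calendar a year is leap when year mod 4 = 3, so it is a common year.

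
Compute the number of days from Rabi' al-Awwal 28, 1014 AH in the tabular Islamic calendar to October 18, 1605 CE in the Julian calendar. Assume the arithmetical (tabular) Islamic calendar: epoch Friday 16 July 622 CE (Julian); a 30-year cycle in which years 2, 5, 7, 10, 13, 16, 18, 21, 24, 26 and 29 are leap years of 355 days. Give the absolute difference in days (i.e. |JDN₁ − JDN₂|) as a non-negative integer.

76

JDN of the first date = 2307499.
JDN of the second date = 2307575.
|2307575 − 2307499| = 76.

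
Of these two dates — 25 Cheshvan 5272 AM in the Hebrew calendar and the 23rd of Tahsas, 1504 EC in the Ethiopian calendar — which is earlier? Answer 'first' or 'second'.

Converting both to JDN: 2273270 vs 2273304; the smaller is the first.

first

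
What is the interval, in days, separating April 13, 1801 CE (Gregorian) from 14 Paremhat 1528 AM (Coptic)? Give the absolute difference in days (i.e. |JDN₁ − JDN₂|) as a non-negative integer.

3996

JDN of the first date = 2378964.
JDN of the second date = 2382960.
|2382960 − 2378964| = 3996.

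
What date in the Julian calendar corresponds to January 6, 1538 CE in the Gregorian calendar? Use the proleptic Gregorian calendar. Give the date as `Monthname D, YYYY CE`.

For dates in this range the Gregorian date is 10 days ahead of the Julian.
6 January 1538 Gregorian − 10 days → 27 December 1537 Julian.

December 27, 1537 CE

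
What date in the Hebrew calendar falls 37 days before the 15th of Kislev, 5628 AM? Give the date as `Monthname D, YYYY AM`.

Cheshvan 7, 5628 AM

The starting date is JDN 2403313; 2403313 − 37 = 2403276.
JDN 2403276 corresponds to Cheshvan 7, 5628 AM.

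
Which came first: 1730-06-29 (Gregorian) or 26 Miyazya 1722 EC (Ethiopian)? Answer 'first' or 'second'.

The two dates have Julian Day Numbers 2353109 and 2353051 respectively.
Since 2353051 < 2353109, the second date comes first.

second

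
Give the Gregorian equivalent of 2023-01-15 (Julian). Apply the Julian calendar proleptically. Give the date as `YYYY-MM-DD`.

2023-01-28

The Julian–Gregorian offset here is 13 days (Julian trailing).
15 January 2023 Julian + 13 days → 28 January 2023 Gregorian.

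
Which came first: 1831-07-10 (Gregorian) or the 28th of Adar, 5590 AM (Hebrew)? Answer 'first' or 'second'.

second

The two dates have Julian Day Numbers 2390009 and 2389535 respectively.
Since 2389535 < 2390009, the second date comes first.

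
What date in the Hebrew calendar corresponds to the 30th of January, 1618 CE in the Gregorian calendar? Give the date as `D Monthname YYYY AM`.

4 Shevat 5378 AM

Both dates share Julian Day Number 2312052; in the Hebrew calendar that is 4 Shevat 5378 AM.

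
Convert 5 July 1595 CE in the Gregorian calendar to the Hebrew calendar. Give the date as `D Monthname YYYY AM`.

Julian Day Number of the source date = 2303807.
Converting JDN 2303807 to the Hebrew calendar gives 28 Tammuz 5355 AM.

28 Tammuz 5355 AM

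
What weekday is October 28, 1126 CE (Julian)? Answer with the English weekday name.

Equivalently 4 November 1126 Gregorian, JDN 2132630.
2132630 ≡ 3 (mod 7); counting from Monday = 0 gives Thursday.

Thursday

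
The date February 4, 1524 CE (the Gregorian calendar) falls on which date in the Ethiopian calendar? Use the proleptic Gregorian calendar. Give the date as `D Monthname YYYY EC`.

29 Tir 1516 EC

Julian Day Number of the source date = 2277723.
Converting JDN 2277723 to the Ethiopian calendar gives 29 Tir 1516 EC.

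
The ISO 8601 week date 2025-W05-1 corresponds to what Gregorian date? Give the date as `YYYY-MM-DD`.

2025-01-27

ISO week 1 of 2025 is the week containing the first Thursday of 2025.
Week 5, day 1 (Monday) lands on 2025-01-27.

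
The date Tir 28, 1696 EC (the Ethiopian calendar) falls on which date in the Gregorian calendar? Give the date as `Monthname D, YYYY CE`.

Julian Day Number of the source date = 2343467.
Converting JDN 2343467 to the Gregorian calendar gives 4 February 1704 CE.

February 4, 1704 CE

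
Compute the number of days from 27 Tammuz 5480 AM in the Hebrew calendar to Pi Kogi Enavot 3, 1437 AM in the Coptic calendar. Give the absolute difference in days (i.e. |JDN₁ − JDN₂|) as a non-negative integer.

JDN of the first date = 2349491.
JDN of the second date = 2349891.
|2349891 − 2349491| = 400.

400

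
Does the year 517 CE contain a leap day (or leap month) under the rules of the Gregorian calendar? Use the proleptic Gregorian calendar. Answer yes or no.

517 is not divisible by 4, so it is a common year.

no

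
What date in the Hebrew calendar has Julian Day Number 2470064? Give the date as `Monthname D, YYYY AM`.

JDN 2470064 is 14 September 2050 in the Gregorian calendar.
In the Hebrew calendar that day is Elul 27, 5810 AM.

Elul 27, 5810 AM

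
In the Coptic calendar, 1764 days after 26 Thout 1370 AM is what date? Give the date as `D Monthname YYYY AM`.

29 Epip 1374 AM

Counting 1764 days forward from JDN 2325082 reaches JDN 2326846, which is 29 Epip 1374 AM.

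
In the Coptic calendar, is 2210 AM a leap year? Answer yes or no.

2210 mod 4 = 2; in the Coptic calendar a year is leap when year mod 4 = 3, so it is a common year.

no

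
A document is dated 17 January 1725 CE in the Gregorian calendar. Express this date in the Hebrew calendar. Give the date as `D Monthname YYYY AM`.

Both dates share Julian Day Number 2351120; in the Hebrew calendar that is 3 Shevat 5485 AM.

3 Shevat 5485 AM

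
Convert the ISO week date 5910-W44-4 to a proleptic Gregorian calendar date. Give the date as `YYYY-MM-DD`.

5910-11-03

ISO week 1 of 5910 is the week containing the first Thursday of 5910.
Week 44, day 4 (Thursday) lands on 5910-11-03.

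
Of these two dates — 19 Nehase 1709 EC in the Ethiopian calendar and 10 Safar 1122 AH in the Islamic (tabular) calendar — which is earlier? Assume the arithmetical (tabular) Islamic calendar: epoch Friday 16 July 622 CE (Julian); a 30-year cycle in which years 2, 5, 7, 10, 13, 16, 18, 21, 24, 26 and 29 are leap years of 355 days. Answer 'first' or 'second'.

Converting both to JDN: 2348416 vs 2345724; the smaller is the second.

second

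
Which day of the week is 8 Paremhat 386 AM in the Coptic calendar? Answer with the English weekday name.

In the proleptic Gregorian calendar this is 7 March 670 (JDN 1965838).
JDN 1965838 mod 7 = 0, and JDN 0 was a Monday, so this is a Monday.

Monday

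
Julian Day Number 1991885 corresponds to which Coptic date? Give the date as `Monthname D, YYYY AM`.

Epip 2, 457 AM

The proleptic Gregorian equivalent of JDN 1991885 is 30 June 741.
In the Coptic calendar that day is Epip 2, 457 AM.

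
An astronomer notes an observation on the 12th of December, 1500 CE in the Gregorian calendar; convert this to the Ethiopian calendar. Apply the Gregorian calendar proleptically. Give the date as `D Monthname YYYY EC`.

Both dates share Julian Day Number 2269269; in the Ethiopian calendar that is 6 Tahsas 1493 EC.

6 Tahsas 1493 EC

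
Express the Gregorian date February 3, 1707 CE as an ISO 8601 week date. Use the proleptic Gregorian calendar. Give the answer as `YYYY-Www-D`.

1707-W05-4

The weekday is Thursday (ISO weekday 4).
That Thursday belongs to ISO week 5 of ISO year 1707.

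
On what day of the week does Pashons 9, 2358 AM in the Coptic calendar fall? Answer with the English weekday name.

Sunday

This is JDN 2686172 (22 May 2642 Gregorian).
JDN 2686172 mod 7 = 6, and JDN 0 was a Monday, so this is a Sunday.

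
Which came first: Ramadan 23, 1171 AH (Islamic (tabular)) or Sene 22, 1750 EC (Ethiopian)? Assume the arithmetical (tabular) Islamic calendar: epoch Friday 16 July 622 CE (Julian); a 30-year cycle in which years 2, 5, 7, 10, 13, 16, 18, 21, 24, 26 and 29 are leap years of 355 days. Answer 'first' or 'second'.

First date → JDN 2363307; second date → JDN 2363334.
JDN 2363307 < JDN 2363334, so the first date is earlier.

first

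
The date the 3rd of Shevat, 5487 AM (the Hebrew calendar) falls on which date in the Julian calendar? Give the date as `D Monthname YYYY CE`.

14 January 1727 CE

Julian Day Number of the source date = 2351858.
Converting JDN 2351858 to the Julian calendar gives 14 January 1727 CE.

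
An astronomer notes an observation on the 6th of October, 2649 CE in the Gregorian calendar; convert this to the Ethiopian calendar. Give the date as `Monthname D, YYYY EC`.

Meskerem 21, 2642 EC

Julian Day Number of the source date = 2688866.
Converting JDN 2688866 to the Ethiopian calendar gives 21 Meskerem 2642 EC.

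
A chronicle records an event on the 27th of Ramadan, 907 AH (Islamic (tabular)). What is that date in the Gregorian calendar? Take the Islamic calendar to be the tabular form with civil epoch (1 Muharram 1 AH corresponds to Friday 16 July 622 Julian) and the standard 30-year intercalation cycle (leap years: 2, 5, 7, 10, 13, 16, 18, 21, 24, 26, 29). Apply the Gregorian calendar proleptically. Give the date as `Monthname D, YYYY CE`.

Julian Day Number of the source date = 2269758.
Converting JDN 2269758 to the Gregorian calendar gives 15 April 1502 CE.

April 15, 1502 CE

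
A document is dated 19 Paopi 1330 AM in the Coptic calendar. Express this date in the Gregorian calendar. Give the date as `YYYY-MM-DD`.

1613-10-26

Julian Day Number of the source date = 2310495.
Converting JDN 2310495 to the Gregorian calendar gives 26 October 1613 CE.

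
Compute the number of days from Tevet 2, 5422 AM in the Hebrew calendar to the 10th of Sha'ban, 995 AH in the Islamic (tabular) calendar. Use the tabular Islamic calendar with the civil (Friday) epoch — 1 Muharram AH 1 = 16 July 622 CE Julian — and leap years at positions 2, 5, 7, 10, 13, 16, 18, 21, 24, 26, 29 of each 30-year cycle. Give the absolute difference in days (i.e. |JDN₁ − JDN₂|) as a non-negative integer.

27190

JDN of the first date = 2328086.
JDN of the second date = 2300896.
|2300896 − 2328086| = 27190.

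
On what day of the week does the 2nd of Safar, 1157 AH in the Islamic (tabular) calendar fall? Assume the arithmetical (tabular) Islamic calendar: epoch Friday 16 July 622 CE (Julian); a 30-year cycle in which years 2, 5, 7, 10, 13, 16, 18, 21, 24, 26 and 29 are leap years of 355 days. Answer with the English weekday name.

In the Gregorian calendar this is 17 March 1744 (JDN 2358119).
2358119 ≡ 1 (mod 7); counting from Monday = 0 gives Tuesday.

Tuesday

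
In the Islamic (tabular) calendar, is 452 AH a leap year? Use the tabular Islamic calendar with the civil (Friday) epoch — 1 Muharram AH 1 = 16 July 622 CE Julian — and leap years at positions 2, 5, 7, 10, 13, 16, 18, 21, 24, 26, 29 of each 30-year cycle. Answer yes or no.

yes

Year 452 AH is year 2 of its 30-year cycle; leap positions are 2, 5, 7, 10, 13, 16, 18, 21, 24, 26, 29, so it is a leap year (355 days).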